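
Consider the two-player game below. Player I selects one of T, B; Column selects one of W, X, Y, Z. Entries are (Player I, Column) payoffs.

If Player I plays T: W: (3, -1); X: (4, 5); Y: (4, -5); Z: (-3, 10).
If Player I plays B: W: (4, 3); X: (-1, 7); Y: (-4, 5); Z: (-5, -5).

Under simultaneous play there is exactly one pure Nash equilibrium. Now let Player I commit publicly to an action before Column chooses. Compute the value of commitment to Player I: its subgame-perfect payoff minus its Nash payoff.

2

Column best-responds to each possible Player I move:
- T: Column compares -1, 5, -5, 10 and picks Z; Player I would get -3.
- B: Column compares 3, 7, 5, -5 and picks X; Player I would get -1.
Maximizing over -3, -1, Player I chooses B. Subgame-perfect outcome: (B, X) with payoffs (-1, 7).
Under simultaneous play:
Player I's best replies: W→B; X→T; Y→T; Z→T.
Column's best replies: T→Z; B→X.
The unique mutual best reply is (T, Z), giving (-3, 10).
Player I's commitment gain: -1 − -3 = 2.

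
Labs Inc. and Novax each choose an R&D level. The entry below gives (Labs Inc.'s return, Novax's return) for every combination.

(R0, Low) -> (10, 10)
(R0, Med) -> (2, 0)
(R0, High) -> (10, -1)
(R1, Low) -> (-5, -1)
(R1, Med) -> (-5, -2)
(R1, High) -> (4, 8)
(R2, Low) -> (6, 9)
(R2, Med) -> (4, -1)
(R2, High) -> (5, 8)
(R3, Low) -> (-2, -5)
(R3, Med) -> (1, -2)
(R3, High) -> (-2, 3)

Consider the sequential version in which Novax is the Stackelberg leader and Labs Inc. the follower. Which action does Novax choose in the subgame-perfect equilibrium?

Labs Inc. best-responds to each possible Novax move:
- Low: BR = R0, leader payoff 10.
- Med: BR = R2, leader payoff -1.
- High: BR = R0, leader payoff -1.
Among 10, -1, -1, the best is 10 at Low. Subgame-perfect outcome: (R0, Low) with payoffs (10, 10).

Low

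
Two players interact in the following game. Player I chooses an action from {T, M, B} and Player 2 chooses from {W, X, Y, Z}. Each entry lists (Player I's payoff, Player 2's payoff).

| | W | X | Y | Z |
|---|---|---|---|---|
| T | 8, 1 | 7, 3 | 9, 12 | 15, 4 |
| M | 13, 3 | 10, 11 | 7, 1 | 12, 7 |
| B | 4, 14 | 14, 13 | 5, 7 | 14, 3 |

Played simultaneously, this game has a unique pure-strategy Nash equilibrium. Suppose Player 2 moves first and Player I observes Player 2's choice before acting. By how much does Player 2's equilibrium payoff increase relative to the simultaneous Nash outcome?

Backward induction with Player 2 moving first.
- W: Player I compares 8, 13, 4 and picks M; Player 2 would get 3.
- X: Player I compares 7, 10, 14 and picks B; Player 2 would get 13.
- Y: Player I compares 9, 7, 5 and picks T; Player 2 would get 12.
- Z: Player I compares 15, 12, 14 and picks T; Player 2 would get 4.
Among 3, 13, 12, 4, the best is 13 at X. Subgame-perfect outcome: (B, X) with payoffs (14, 13).
Now find the simultaneous Nash equilibrium.
Player I's best replies: W→M; X→B; Y→T; Z→T.
Player 2's best replies: T→Y; M→X; B→W.
The unique mutual best reply is (T, Y), giving (9, 12).
Player 2's commitment gain: 13 − 12 = 1.

1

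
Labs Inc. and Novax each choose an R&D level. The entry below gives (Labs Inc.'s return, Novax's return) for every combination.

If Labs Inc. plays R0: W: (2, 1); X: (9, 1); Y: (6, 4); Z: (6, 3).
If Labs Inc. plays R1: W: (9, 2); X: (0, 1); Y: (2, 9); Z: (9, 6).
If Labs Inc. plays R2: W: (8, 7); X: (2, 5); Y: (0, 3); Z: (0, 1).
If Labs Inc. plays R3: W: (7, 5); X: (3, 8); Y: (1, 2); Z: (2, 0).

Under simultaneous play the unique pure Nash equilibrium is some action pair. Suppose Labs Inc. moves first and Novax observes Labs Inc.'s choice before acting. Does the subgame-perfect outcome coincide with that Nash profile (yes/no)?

no

Work backward from Novax's decision.
- R0: BR = Y, leader payoff 6.
- R1: BR = Y, leader payoff 2.
- R2: BR = W, leader payoff 8.
- R3: BR = X, leader payoff 3.
Maximizing over 6, 2, 8, 3, Labs Inc. chooses R2. Subgame-perfect outcome: (R2, W) with payoffs (8, 7).
Now find the simultaneous Nash equilibrium.
Labs Inc.'s best replies: W→R1; X→R0; Y→R0; Z→R1.
Novax's best replies: R0→Y; R1→Y; R2→W; R3→X.
Only (R0, Y) has each player best-responding; Nash payoffs (6, 4).
Sequential outcome (R2, W) differs from the Nash profile (R0, Y).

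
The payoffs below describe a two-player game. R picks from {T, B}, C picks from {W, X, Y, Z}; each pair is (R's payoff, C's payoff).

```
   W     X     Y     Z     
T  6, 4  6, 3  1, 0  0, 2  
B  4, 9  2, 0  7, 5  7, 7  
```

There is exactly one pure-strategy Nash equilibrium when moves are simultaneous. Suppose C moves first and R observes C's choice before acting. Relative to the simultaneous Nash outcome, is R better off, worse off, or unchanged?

R best-responds to each possible C move:
- W: R compares 6, 4 and picks T; C would get 4.
- X: R compares 6, 2 and picks T; C would get 3.
- Y: R compares 1, 7 and picks B; C would get 5.
- Z: R compares 0, 7 and picks B; C would get 7.
Among 4, 3, 5, 7, the best is 7 at Z. Subgame-perfect outcome: (B, Z) with payoffs (7, 7).
For the simultaneous game, intersect best replies.
R's best replies: W→T; X→T; Y→B; Z→B.
C's best replies: T→W; B→W.
The unique mutual best reply is (T, W), giving (6, 4).
R earns 7 sequentially versus 6 at the Nash outcome: better off.

better off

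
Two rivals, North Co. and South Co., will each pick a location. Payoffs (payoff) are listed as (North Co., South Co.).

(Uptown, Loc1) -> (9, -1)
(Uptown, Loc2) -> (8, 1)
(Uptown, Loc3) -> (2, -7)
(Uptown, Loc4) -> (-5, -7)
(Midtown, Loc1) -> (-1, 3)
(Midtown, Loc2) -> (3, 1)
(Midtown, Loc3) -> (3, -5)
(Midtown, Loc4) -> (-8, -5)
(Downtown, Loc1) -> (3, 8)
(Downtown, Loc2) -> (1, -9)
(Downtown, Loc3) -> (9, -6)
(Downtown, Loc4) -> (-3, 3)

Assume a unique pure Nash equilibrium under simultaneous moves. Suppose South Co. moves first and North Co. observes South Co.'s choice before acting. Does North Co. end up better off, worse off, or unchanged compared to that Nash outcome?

North Co. best-responds to each possible South Co. move:
- Loc1: North Co. compares 9, -1, 3 and picks Uptown; South Co. would get -1.
- Loc2: North Co. compares 8, 3, 1 and picks Uptown; South Co. would get 1.
- Loc3: North Co. compares 2, 3, 9 and picks Downtown; South Co. would get -6.
- Loc4: North Co. compares -5, -8, -3 and picks Downtown; South Co. would get 3.
Among -1, 1, -6, 3, the best is 3 at Loc4. Subgame-perfect outcome: (Downtown, Loc4) with payoffs (-3, 3).
For the simultaneous game, intersect best replies.
North Co.'s best replies: Loc1→Uptown; Loc2→Uptown; Loc3→Downtown; Loc4→Downtown.
South Co.'s best replies: Uptown→Loc2; Midtown→Loc1; Downtown→Loc1.
The unique mutual best reply is (Uptown, Loc2), giving (8, 1).
North Co. earns -3 sequentially versus 8 at the Nash outcome: worse off.

worse off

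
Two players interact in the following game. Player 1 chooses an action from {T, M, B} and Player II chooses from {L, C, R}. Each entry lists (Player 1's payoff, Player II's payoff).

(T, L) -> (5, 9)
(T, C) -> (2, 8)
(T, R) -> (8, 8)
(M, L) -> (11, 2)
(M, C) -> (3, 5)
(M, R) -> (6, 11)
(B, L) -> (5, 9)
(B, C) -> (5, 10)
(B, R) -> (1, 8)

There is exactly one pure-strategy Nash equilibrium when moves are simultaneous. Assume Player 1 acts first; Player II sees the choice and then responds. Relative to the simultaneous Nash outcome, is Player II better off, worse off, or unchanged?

Solve by backward induction (Player 1 leads).
- T: BR = L, leader payoff 5.
- M: BR = R, leader payoff 6.
- B: BR = C, leader payoff 5.
Player 1's induced payoffs are 5, 6, 5, so Player 1 commits to M. Subgame-perfect outcome: (M, R) with payoffs (6, 11).
Now find the simultaneous Nash equilibrium.
Player 1's best replies: L→M; C→B; R→T.
Player II's best replies: T→L; M→R; B→C.
The unique mutual best reply is (B, C), giving (5, 10).
Player II earns 11 sequentially versus 10 at the Nash outcome: better off.

better off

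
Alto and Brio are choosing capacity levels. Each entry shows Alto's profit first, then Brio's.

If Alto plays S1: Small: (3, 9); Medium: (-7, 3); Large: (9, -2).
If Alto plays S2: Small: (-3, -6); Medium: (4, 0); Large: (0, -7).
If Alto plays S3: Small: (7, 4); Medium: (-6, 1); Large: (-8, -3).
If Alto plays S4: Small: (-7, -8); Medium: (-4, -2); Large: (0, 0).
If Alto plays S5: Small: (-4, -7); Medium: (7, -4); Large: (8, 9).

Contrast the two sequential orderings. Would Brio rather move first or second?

If Alto leads: Brio's best replies are S1→Small, S2→Medium, S3→Small, S4→Large, S5→Large; Alto's induced payoffs 3, 4, 7, 0, 8; outcome (S5, Large), payoffs (8, 9).
If Brio leads: Alto's best replies are Small→S3, Medium→S5, Large→S1; Brio's induced payoffs 4, -4, -2; outcome (S3, Small), payoffs (7, 4).
Brio gets 4 moving first and 9 moving second, so Brio prefers to move second.

second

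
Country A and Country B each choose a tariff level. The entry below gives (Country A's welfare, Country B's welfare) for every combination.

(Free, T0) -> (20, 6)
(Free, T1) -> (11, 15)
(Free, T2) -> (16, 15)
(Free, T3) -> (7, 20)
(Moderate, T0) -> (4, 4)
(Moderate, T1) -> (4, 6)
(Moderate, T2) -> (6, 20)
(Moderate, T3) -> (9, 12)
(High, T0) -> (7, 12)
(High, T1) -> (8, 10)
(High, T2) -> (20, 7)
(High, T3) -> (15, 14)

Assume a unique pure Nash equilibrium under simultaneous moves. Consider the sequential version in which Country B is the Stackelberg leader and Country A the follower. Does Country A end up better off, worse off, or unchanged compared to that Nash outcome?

worse off

Work backward from Country A's decision.
- T0: Country A compares 20, 4, 7 and picks Free; Country B would get 6.
- T1: Country A compares 11, 4, 8 and picks Free; Country B would get 15.
- T2: Country A compares 16, 6, 20 and picks High; Country B would get 7.
- T3: Country A compares 7, 9, 15 and picks High; Country B would get 14.
Country B's induced payoffs are 6, 15, 7, 14, so Country B commits to T1. Subgame-perfect outcome: (Free, T1) with payoffs (11, 15).
Under simultaneous play:
Country A's best replies: T0→Free; T1→Free; T2→High; T3→High.
Country B's best replies: Free→T3; Moderate→T2; High→T3.
Only (High, T3) has each player best-responding; Nash payoffs (15, 14).
Country A earns 11 sequentially versus 15 at the Nash outcome: worse off.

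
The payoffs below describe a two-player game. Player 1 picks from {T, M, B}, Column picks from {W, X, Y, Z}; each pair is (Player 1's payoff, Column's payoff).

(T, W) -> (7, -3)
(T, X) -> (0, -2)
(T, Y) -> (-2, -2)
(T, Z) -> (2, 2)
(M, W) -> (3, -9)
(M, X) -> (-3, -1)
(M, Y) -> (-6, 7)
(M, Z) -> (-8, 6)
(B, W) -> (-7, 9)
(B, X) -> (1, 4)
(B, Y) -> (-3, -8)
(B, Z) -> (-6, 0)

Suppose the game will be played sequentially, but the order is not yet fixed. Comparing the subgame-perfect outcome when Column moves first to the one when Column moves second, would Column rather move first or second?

If Player 1 leads: Column's best replies are T→Z, M→Y, B→W; Player 1's induced payoffs 2, -6, -7; outcome (T, Z), payoffs (2, 2).
If Column leads: Player 1's best replies are W→T, X→B, Y→T, Z→T; Column's induced payoffs -3, 4, -2, 2; outcome (B, X), payoffs (1, 4).
Column gets 4 moving first and 2 moving second, so Column prefers to move first.

first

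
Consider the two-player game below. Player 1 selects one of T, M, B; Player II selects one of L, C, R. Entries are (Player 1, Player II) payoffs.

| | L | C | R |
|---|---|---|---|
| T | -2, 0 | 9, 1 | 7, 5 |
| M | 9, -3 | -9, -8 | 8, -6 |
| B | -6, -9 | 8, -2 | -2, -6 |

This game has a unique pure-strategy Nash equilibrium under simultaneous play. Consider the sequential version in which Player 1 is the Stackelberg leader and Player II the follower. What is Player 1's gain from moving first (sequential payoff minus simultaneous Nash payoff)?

0

Player II best-responds to each possible Player 1 move:
- T → Player II plays R (best of 0, 1, 5); Player 1 gets 7.
- M → Player II plays L (best of -3, -8, -6); Player 1 gets 9.
- B → Player II plays C (best of -9, -2, -6); Player 1 gets 8.
Among 7, 9, 8, the best is 9 at M. Subgame-perfect outcome: (M, L) with payoffs (9, -3).
Under simultaneous play:
Player 1's best replies: L→M; C→T; R→M.
Player II's best replies: T→R; M→L; B→C.
The unique mutual best reply is (M, L), giving (9, -3).
Player 1's commitment gain: 9 − 9 = 0.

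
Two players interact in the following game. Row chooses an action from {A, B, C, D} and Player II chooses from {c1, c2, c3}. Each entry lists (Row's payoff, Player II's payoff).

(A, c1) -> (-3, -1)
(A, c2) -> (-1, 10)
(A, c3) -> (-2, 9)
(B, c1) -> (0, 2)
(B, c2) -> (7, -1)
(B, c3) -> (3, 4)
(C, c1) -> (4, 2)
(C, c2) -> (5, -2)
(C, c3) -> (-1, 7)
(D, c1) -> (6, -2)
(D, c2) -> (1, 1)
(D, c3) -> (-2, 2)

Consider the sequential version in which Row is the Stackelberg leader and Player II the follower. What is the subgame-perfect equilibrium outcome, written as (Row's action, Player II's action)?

(B, c3)

Backward induction with Row moving first.
- A: BR = c2, leader payoff -1.
- B: BR = c3, leader payoff 3.
- C: BR = c3, leader payoff -1.
- D: BR = c3, leader payoff -2.
Among -1, 3, -1, -2, the best is 3 at B. Subgame-perfect outcome: (B, c3) with payoffs (3, 4).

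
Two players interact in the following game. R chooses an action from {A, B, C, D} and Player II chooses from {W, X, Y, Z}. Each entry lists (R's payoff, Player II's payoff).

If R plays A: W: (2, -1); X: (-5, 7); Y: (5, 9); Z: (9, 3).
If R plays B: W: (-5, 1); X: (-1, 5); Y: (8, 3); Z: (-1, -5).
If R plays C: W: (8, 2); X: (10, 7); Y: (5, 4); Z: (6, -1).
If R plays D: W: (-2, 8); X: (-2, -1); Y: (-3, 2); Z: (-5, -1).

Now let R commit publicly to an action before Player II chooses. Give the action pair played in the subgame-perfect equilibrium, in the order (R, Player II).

(C, X)

Solve by backward induction (R leads).
- A: Player II compares -1, 7, 9, 3 and picks Y; R would get 5.
- B: Player II compares 1, 5, 3, -5 and picks X; R would get -1.
- C: Player II compares 2, 7, 4, -1 and picks X; R would get 10.
- D: Player II compares 8, -1, 2, -1 and picks W; R would get -2.
Among 5, -1, 10, -2, the best is 10 at C. Subgame-perfect outcome: (C, X) with payoffs (10, 7).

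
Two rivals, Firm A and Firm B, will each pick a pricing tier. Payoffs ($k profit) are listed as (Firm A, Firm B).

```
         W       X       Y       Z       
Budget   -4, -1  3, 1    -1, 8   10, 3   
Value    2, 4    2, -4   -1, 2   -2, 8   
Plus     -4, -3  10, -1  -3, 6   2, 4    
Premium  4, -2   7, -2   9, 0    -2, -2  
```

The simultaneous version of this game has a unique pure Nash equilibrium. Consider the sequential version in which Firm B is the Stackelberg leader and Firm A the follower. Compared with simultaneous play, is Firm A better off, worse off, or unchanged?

better off

Work backward from Firm A's decision.
- W: Firm A compares -4, 2, -4, 4 and picks Premium; Firm B would get -2.
- X: Firm A compares 3, 2, 10, 7 and picks Plus; Firm B would get -1.
- Y: Firm A compares -1, -1, -3, 9 and picks Premium; Firm B would get 0.
- Z: Firm A compares 10, -2, 2, -2 and picks Budget; Firm B would get 3.
Maximizing over -2, -1, 0, 3, Firm B chooses Z. Subgame-perfect outcome: (Budget, Z) with payoffs (10, 3).
Under simultaneous play:
Firm A's best replies: W→Premium; X→Plus; Y→Premium; Z→Budget.
Firm B's best replies: Budget→Y; Value→Z; Plus→Y; Premium→Y.
Only (Premium, Y) has each player best-responding; Nash payoffs (9, 0).
Firm A earns 10 sequentially versus 9 at the Nash outcome: better off.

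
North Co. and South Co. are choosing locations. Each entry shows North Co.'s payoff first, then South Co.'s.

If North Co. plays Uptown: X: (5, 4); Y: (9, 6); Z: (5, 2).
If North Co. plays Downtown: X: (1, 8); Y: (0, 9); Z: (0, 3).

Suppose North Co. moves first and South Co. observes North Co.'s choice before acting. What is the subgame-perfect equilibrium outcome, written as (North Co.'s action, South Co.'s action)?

(Uptown, Y)

Work backward from South Co.'s decision.
- Uptown: South Co. compares 4, 6, 2 and picks Y; North Co. would get 9.
- Downtown: South Co. compares 8, 9, 3 and picks Y; North Co. would get 0.
North Co.'s induced payoffs are 9, 0, so North Co. commits to Uptown. Subgame-perfect outcome: (Uptown, Y) with payoffs (9, 6).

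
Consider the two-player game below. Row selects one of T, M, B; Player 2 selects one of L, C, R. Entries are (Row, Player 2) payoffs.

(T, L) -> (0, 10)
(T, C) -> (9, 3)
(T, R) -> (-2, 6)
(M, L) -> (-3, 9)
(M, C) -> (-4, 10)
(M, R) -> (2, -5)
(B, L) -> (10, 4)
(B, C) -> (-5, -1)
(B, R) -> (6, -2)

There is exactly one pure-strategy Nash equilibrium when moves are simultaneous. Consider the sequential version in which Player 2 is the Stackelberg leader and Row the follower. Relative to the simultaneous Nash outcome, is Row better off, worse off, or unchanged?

unchanged

Row best-responds to each possible Player 2 move:
- L: Row compares 0, -3, 10 and picks B; Player 2 would get 4.
- C: Row compares 9, -4, -5 and picks T; Player 2 would get 3.
- R: Row compares -2, 2, 6 and picks B; Player 2 would get -2.
Among 4, 3, -2, the best is 4 at L. Subgame-perfect outcome: (B, L) with payoffs (10, 4).
Now find the simultaneous Nash equilibrium.
Row's best replies: L→B; C→T; R→B.
Player 2's best replies: T→L; M→C; B→L.
Only (B, L) has each player best-responding; Nash payoffs (10, 4).
Row earns 10 sequentially versus 10 at the Nash outcome: unchanged.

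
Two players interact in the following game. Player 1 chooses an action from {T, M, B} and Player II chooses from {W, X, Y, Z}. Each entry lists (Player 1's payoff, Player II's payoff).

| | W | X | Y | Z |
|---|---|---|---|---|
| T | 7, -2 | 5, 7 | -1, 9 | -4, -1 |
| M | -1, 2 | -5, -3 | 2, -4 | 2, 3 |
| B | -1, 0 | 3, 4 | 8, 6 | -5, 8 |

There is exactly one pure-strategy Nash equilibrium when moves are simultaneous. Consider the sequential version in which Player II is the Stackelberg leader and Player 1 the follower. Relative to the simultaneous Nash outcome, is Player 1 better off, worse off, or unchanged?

Backward induction with Player II moving first.
- W → Player 1 plays T (best of 7, -1, -1); Player II gets -2.
- X → Player 1 plays T (best of 5, -5, 3); Player II gets 7.
- Y → Player 1 plays B (best of -1, 2, 8); Player II gets 6.
- Z → Player 1 plays M (best of -4, 2, -5); Player II gets 3.
Among -2, 7, 6, 3, the best is 7 at X. Subgame-perfect outcome: (T, X) with payoffs (5, 7).
For the simultaneous game, intersect best replies.
Player 1's best replies: W→T; X→T; Y→B; Z→M.
Player II's best replies: T→Y; M→Z; B→Z.
The unique mutual best reply is (M, Z), giving (2, 3).
Player 1 earns 5 sequentially versus 2 at the Nash outcome: better off.

better off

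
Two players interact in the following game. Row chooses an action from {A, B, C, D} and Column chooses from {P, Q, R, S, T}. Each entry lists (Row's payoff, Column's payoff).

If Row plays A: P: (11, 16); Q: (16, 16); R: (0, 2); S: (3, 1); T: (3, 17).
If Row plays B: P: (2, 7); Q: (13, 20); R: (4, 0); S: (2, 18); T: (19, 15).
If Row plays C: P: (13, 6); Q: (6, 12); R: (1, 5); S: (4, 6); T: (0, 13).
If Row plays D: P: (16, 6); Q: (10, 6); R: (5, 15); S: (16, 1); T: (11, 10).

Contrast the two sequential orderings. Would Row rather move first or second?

If Row leads: Column's best replies are A→T, B→Q, C→T, D→R; Row's induced payoffs 3, 13, 0, 5; outcome (B, Q), payoffs (13, 20).
If Column leads: Row's best replies are P→D, Q→A, R→D, S→D, T→B; Column's induced payoffs 6, 16, 15, 1, 15; outcome (A, Q), payoffs (16, 16).
Row gets 13 moving first and 16 moving second, so Row prefers to move second.

second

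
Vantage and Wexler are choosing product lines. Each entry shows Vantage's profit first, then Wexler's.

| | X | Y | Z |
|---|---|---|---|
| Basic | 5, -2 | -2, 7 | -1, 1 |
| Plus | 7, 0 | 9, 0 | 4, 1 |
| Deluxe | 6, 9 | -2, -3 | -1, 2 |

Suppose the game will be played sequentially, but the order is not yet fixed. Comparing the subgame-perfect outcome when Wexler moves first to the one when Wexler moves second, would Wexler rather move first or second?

If Vantage leads: Wexler's best replies are Basic→Y, Plus→Z, Deluxe→X; Vantage's induced payoffs -2, 4, 6; outcome (Deluxe, X), payoffs (6, 9).
If Wexler leads: Vantage's best replies are X→Plus, Y→Plus, Z→Plus; Wexler's induced payoffs 0, 0, 1; outcome (Plus, Z), payoffs (4, 1).
Wexler gets 1 moving first and 9 moving second, so Wexler prefers to move second.

second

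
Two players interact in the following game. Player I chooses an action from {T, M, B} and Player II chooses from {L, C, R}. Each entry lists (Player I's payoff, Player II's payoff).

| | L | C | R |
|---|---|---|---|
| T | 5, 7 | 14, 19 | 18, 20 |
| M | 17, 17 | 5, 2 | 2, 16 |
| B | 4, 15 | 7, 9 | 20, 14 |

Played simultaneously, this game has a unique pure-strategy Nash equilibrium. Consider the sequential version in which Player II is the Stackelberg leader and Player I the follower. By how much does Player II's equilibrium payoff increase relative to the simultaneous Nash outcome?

2

Backward induction with Player II moving first.
- L: Player I compares 5, 17, 4 and picks M; Player II would get 17.
- C: Player I compares 14, 5, 7 and picks T; Player II would get 19.
- R: Player I compares 18, 2, 20 and picks B; Player II would get 14.
Player II's induced payoffs are 17, 19, 14, so Player II commits to C. Subgame-perfect outcome: (T, C) with payoffs (14, 19).
For the simultaneous game, intersect best replies.
Player I's best replies: L→M; C→T; R→B.
Player II's best replies: T→R; M→L; B→L.
The unique mutual best reply is (M, L), giving (17, 17).
Player II's commitment gain: 19 − 17 = 2.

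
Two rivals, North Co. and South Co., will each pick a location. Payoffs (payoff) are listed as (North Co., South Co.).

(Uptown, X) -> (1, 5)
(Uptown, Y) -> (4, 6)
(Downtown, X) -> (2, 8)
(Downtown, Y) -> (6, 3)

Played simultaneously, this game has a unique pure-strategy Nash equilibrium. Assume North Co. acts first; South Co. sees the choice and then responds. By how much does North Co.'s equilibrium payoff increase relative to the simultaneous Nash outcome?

Solve by backward induction (North Co. leads).
- Uptown: BR = Y, leader payoff 4.
- Downtown: BR = X, leader payoff 2.
Among 4, 2, the best is 4 at Uptown. Subgame-perfect outcome: (Uptown, Y) with payoffs (4, 6).
For the simultaneous game, intersect best replies.
North Co.'s best replies: X→Downtown; Y→Downtown.
South Co.'s best replies: Uptown→Y; Downtown→X.
Only (Downtown, X) has each player best-responding; Nash payoffs (2, 8).
North Co.'s commitment gain: 4 − 2 = 2.

2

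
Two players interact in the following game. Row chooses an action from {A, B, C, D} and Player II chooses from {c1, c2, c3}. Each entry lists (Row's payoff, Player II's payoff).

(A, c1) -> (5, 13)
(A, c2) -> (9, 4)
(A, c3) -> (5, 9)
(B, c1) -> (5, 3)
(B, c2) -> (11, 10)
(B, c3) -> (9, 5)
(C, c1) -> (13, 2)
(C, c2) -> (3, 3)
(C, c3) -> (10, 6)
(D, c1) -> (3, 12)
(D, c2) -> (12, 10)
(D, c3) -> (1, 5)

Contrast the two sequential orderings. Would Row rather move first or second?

If Row leads: Player II's best replies are A→c1, B→c2, C→c3, D→c1; Row's induced payoffs 5, 11, 10, 3; outcome (B, c2), payoffs (11, 10).
If Player II leads: Row's best replies are c1→C, c2→D, c3→C; Player II's induced payoffs 2, 10, 6; outcome (D, c2), payoffs (12, 10).
Row gets 11 moving first and 12 moving second, so Row prefers to move second.

second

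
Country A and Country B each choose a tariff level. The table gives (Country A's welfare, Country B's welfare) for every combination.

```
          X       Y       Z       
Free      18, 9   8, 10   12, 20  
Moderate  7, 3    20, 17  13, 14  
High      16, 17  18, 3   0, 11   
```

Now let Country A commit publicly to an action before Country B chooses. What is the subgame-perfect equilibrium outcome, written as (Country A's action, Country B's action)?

Solve by backward induction (Country A leads).
- Free → Country B plays Z (best of 9, 10, 20); Country A gets 12.
- Moderate → Country B plays Y (best of 3, 17, 14); Country A gets 20.
- High → Country B plays X (best of 17, 3, 11); Country A gets 16.
Among 12, 20, 16, the best is 20 at Moderate. Subgame-perfect outcome: (Moderate, Y) with payoffs (20, 17).

(Moderate, Y)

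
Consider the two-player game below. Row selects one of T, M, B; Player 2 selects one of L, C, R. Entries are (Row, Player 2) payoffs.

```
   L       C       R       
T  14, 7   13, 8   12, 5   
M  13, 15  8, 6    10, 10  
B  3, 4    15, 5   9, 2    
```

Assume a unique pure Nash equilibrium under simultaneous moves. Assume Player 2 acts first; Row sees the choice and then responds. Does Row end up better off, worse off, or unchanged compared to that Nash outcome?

Backward induction with Player 2 moving first.
- L: Row compares 14, 13, 3 and picks T; Player 2 would get 7.
- C: Row compares 13, 8, 15 and picks B; Player 2 would get 5.
- R: Row compares 12, 10, 9 and picks T; Player 2 would get 5.
Among 7, 5, 5, the best is 7 at L. Subgame-perfect outcome: (T, L) with payoffs (14, 7).
For the simultaneous game, intersect best replies.
Row's best replies: L→T; C→B; R→T.
Player 2's best replies: T→C; M→L; B→C.
The unique mutual best reply is (B, C), giving (15, 5).
Row earns 14 sequentially versus 15 at the Nash outcome: worse off.

worse off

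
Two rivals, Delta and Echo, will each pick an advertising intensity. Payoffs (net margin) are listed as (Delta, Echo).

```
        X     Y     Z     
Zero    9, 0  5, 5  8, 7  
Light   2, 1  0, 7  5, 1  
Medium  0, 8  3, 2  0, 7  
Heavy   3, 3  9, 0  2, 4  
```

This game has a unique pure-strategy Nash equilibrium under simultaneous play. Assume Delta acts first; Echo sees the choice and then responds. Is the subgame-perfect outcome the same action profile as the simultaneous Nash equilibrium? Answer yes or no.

yes

Work backward from Echo's decision.
- Zero → Echo plays Z (best of 0, 5, 7); Delta gets 8.
- Light → Echo plays Y (best of 1, 7, 1); Delta gets 0.
- Medium → Echo plays X (best of 8, 2, 7); Delta gets 0.
- Heavy → Echo plays Z (best of 3, 0, 4); Delta gets 2.
Maximizing over 8, 0, 0, 2, Delta chooses Zero. Subgame-perfect outcome: (Zero, Z) with payoffs (8, 7).
Now find the simultaneous Nash equilibrium.
Delta's best replies: X→Zero; Y→Heavy; Z→Zero.
Echo's best replies: Zero→Z; Light→Y; Medium→X; Heavy→Z.
The unique mutual best reply is (Zero, Z), giving (8, 7).
Sequential outcome (Zero, Z) coincides with the Nash profile (Zero, Z).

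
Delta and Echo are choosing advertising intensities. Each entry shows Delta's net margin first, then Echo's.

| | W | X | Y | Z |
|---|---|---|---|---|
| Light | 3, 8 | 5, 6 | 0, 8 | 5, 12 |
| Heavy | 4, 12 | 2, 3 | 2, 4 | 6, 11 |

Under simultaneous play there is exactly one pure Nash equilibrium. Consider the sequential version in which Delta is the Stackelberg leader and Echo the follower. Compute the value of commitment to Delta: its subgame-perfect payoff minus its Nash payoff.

1

Backward induction with Delta moving first.
- Light → Echo plays Z (best of 8, 6, 8, 12); Delta gets 5.
- Heavy → Echo plays W (best of 12, 3, 4, 11); Delta gets 4.
Among 5, 4, the best is 5 at Light. Subgame-perfect outcome: (Light, Z) with payoffs (5, 12).
Now find the simultaneous Nash equilibrium.
Delta's best replies: W→Heavy; X→Light; Y→Heavy; Z→Heavy.
Echo's best replies: Light→Z; Heavy→W.
Only (Heavy, W) has each player best-responding; Nash payoffs (4, 12).
Delta's commitment gain: 5 − 4 = 1.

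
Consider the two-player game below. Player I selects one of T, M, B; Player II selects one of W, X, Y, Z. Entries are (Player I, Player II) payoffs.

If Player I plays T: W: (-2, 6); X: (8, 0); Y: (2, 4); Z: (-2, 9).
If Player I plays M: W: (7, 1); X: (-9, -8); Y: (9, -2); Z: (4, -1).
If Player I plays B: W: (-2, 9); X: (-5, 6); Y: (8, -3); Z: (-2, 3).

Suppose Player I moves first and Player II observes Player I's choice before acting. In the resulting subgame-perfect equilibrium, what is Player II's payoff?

Work backward from Player II's decision.
- T → Player II plays Z (best of 6, 0, 4, 9); Player I gets -2.
- M → Player II plays W (best of 1, -8, -2, -1); Player I gets 7.
- B → Player II plays W (best of 9, 6, -3, 3); Player I gets -2.
Player I's induced payoffs are -2, 7, -2, so Player I commits to M. Subgame-perfect outcome: (M, W) with payoffs (7, 1).

1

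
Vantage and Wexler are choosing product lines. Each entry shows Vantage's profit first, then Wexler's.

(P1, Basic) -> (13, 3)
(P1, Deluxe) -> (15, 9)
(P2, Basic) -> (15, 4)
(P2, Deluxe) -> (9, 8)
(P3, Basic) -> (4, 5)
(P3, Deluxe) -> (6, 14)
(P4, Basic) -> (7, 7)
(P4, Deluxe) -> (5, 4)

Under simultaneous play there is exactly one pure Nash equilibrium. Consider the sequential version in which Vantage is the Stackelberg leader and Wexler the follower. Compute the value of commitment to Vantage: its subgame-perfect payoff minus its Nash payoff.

Solve by backward induction (Vantage leads).
- P1: BR = Deluxe, leader payoff 15.
- P2: BR = Deluxe, leader payoff 9.
- P3: BR = Deluxe, leader payoff 6.
- P4: BR = Basic, leader payoff 7.
Among 15, 9, 6, 7, the best is 15 at P1. Subgame-perfect outcome: (P1, Deluxe) with payoffs (15, 9).
Now find the simultaneous Nash equilibrium.
Vantage's best replies: Basic→P2; Deluxe→P1.
Wexler's best replies: P1→Deluxe; P2→Deluxe; P3→Deluxe; P4→Basic.
The unique mutual best reply is (P1, Deluxe), giving (15, 9).
Vantage's commitment gain: 15 − 15 = 0.

0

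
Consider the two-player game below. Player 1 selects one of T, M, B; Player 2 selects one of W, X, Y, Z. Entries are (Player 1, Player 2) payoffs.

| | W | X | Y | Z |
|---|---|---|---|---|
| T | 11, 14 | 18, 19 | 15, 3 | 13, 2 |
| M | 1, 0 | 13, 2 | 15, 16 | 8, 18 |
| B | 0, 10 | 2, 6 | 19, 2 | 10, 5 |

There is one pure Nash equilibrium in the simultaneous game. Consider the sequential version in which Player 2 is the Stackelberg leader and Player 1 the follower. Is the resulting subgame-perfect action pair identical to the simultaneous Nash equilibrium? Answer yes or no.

Solve by backward induction (Player 2 leads).
- W → Player 1 plays T (best of 11, 1, 0); Player 2 gets 14.
- X → Player 1 plays T (best of 18, 13, 2); Player 2 gets 19.
- Y → Player 1 plays B (best of 15, 15, 19); Player 2 gets 2.
- Z → Player 1 plays T (best of 13, 8, 10); Player 2 gets 2.
Player 2's induced payoffs are 14, 19, 2, 2, so Player 2 commits to X. Subgame-perfect outcome: (T, X) with payoffs (18, 19).
Now find the simultaneous Nash equilibrium.
Player 1's best replies: W→T; X→T; Y→B; Z→T.
Player 2's best replies: T→X; M→Z; B→W.
Only (T, X) has each player best-responding; Nash payoffs (18, 19).
Sequential outcome (T, X) coincides with the Nash profile (T, X).

yes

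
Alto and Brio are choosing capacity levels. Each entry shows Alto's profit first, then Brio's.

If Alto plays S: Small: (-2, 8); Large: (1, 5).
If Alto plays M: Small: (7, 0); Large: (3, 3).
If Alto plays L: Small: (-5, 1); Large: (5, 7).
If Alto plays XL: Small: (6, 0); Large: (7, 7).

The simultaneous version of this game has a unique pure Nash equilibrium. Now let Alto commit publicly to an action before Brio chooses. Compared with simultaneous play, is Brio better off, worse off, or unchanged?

unchanged

Brio best-responds to each possible Alto move:
- S → Brio plays Small (best of 8, 5); Alto gets -2.
- M → Brio plays Large (best of 0, 3); Alto gets 3.
- L → Brio plays Large (best of 1, 7); Alto gets 5.
- XL → Brio plays Large (best of 0, 7); Alto gets 7.
Maximizing over -2, 3, 5, 7, Alto chooses XL. Subgame-perfect outcome: (XL, Large) with payoffs (7, 7).
For the simultaneous game, intersect best replies.
Alto's best replies: Small→M; Large→XL.
Brio's best replies: S→Small; M→Large; L→Large; XL→Large.
The unique mutual best reply is (XL, Large), giving (7, 7).
Brio earns 7 sequentially versus 7 at the Nash outcome: unchanged.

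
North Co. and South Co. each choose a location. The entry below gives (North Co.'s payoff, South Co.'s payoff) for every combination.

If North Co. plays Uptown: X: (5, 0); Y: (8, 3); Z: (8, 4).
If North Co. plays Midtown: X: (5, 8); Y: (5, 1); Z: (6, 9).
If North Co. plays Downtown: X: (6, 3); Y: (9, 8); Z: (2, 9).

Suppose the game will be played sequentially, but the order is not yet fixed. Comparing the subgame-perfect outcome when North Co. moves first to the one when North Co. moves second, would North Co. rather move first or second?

If North Co. leads: South Co.'s best replies are Uptown→Z, Midtown→Z, Downtown→Z; North Co.'s induced payoffs 8, 6, 2; outcome (Uptown, Z), payoffs (8, 4).
If South Co. leads: North Co.'s best replies are X→Downtown, Y→Downtown, Z→Uptown; South Co.'s induced payoffs 3, 8, 4; outcome (Downtown, Y), payoffs (9, 8).
North Co. gets 8 moving first and 9 moving second, so North Co. prefers to move second.

second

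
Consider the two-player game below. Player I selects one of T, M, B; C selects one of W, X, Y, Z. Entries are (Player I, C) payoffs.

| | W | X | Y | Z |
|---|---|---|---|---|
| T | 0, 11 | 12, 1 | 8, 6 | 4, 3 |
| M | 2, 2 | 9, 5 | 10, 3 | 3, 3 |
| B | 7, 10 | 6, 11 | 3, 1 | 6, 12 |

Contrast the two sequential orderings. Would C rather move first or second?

first

If Player I leads: C's best replies are T→W, M→X, B→Z; Player I's induced payoffs 0, 9, 6; outcome (M, X), payoffs (9, 5).
If C leads: Player I's best replies are W→B, X→T, Y→M, Z→B; C's induced payoffs 10, 1, 3, 12; outcome (B, Z), payoffs (6, 12).
C gets 12 moving first and 5 moving second, so C prefers to move first.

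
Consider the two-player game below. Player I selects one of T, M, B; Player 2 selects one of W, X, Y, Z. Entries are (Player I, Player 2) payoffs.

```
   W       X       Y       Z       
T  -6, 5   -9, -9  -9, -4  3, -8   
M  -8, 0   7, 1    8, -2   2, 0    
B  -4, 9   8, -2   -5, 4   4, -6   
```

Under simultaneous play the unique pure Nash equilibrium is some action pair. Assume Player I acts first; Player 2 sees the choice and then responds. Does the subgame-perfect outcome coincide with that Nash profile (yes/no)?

Backward induction with Player I moving first.
- T → Player 2 plays W (best of 5, -9, -4, -8); Player I gets -6.
- M → Player 2 plays X (best of 0, 1, -2, 0); Player I gets 7.
- B → Player 2 plays W (best of 9, -2, 4, -6); Player I gets -4.
Player I's induced payoffs are -6, 7, -4, so Player I commits to M. Subgame-perfect outcome: (M, X) with payoffs (7, 1).
Under simultaneous play:
Player I's best replies: W→B; X→B; Y→M; Z→B.
Player 2's best replies: T→W; M→X; B→W.
The unique mutual best reply is (B, W), giving (-4, 9).
Sequential outcome (M, X) differs from the Nash profile (B, W).

no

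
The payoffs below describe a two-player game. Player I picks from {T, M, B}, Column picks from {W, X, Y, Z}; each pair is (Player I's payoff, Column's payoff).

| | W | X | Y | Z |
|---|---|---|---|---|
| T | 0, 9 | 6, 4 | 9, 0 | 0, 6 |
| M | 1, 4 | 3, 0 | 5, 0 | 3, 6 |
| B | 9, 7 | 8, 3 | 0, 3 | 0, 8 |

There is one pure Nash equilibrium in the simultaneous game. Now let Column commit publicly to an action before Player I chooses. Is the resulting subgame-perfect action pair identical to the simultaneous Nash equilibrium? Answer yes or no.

Work backward from Player I's decision.
- W → Player I plays B (best of 0, 1, 9); Column gets 7.
- X → Player I plays B (best of 6, 3, 8); Column gets 3.
- Y → Player I plays T (best of 9, 5, 0); Column gets 0.
- Z → Player I plays M (best of 0, 3, 0); Column gets 6.
Maximizing over 7, 3, 0, 6, Column chooses W. Subgame-perfect outcome: (B, W) with payoffs (9, 7).
Now find the simultaneous Nash equilibrium.
Player I's best replies: W→B; X→B; Y→T; Z→M.
Column's best replies: T→W; M→Z; B→Z.
The unique mutual best reply is (M, Z), giving (3, 6).
Sequential outcome (B, W) differs from the Nash profile (M, Z).

no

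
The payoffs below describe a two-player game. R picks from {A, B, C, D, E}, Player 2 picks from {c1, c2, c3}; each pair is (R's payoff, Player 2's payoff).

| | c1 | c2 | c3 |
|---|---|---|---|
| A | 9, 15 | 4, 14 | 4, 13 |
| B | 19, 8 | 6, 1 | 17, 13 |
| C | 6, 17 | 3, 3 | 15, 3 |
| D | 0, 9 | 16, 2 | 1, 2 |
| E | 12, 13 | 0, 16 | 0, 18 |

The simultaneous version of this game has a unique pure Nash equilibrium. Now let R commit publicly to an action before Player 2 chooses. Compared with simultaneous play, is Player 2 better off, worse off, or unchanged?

unchanged

Backward induction with R moving first.
- A → Player 2 plays c1 (best of 15, 14, 13); R gets 9.
- B → Player 2 plays c3 (best of 8, 1, 13); R gets 17.
- C → Player 2 plays c1 (best of 17, 3, 3); R gets 6.
- D → Player 2 plays c1 (best of 9, 2, 2); R gets 0.
- E → Player 2 plays c3 (best of 13, 16, 18); R gets 0.
R's induced payoffs are 9, 17, 6, 0, 0, so R commits to B. Subgame-perfect outcome: (B, c3) with payoffs (17, 13).
For the simultaneous game, intersect best replies.
R's best replies: c1→B; c2→D; c3→B.
Player 2's best replies: A→c1; B→c3; C→c1; D→c1; E→c3.
Only (B, c3) has each player best-responding; Nash payoffs (17, 13).
Player 2 earns 13 sequentially versus 13 at the Nash outcome: unchanged.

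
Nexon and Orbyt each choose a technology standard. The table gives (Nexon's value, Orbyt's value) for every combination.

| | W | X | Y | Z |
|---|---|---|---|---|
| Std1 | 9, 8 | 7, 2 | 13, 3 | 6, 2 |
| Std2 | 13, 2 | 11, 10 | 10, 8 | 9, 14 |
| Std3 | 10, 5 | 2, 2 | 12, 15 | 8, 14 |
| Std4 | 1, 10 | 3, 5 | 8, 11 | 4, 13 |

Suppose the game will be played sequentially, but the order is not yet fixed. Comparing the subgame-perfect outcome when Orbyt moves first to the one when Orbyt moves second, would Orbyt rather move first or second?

second

If Nexon leads: Orbyt's best replies are Std1→W, Std2→Z, Std3→Y, Std4→Z; Nexon's induced payoffs 9, 9, 12, 4; outcome (Std3, Y), payoffs (12, 15).
If Orbyt leads: Nexon's best replies are W→Std2, X→Std2, Y→Std1, Z→Std2; Orbyt's induced payoffs 2, 10, 3, 14; outcome (Std2, Z), payoffs (9, 14).
Orbyt gets 14 moving first and 15 moving second, so Orbyt prefers to move second.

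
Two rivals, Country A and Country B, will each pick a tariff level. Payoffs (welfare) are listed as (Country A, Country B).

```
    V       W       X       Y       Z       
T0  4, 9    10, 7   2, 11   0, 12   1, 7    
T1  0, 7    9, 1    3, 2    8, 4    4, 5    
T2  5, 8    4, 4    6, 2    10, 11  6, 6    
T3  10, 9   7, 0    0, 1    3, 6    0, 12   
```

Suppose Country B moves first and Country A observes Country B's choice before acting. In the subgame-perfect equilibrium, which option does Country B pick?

Y

Backward induction with Country B moving first.
- V: Country A compares 4, 0, 5, 10 and picks T3; Country B would get 9.
- W: Country A compares 10, 9, 4, 7 and picks T0; Country B would get 7.
- X: Country A compares 2, 3, 6, 0 and picks T2; Country B would get 2.
- Y: Country A compares 0, 8, 10, 3 and picks T2; Country B would get 11.
- Z: Country A compares 1, 4, 6, 0 and picks T2; Country B would get 6.
Country B's induced payoffs are 9, 7, 2, 11, 6, so Country B commits to Y. Subgame-perfect outcome: (T2, Y) with payoffs (10, 11).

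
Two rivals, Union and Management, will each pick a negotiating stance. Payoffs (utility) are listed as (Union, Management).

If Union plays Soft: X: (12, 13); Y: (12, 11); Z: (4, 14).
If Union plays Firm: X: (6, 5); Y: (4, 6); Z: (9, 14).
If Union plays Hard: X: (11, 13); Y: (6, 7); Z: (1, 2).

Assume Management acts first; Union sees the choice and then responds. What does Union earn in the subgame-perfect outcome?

9

Union best-responds to each possible Management move:
- X: Union compares 12, 6, 11 and picks Soft; Management would get 13.
- Y: Union compares 12, 4, 6 and picks Soft; Management would get 11.
- Z: Union compares 4, 9, 1 and picks Firm; Management would get 14.
Management's induced payoffs are 13, 11, 14, so Management commits to Z. Subgame-perfect outcome: (Firm, Z) with payoffs (9, 14).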